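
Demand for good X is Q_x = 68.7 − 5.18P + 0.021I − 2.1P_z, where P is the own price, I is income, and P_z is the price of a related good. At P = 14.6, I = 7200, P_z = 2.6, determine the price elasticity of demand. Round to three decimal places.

-0.545

Q_x = 68.7 − 5.18(14.6) + 0.021(7200) − 2.1(2.6) = 68.7 − 75.628 + 151.2 − 5.46 = 138.812.
∂Q_x/∂P = −5.18, so E_p = (−5.18)·(14.6/138.812) ≈ -0.545.
|E_p| < 1: demand is inelastic.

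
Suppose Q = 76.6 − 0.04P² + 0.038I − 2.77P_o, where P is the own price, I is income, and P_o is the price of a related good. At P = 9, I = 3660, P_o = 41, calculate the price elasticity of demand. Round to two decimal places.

-0.07

First evaluate Q: 76.6 − 0.04(9)² + 0.038(3660) − 2.77(41) = 76.6 − 3.24 + 139.08 − 113.57 = 98.87.
∂Q/∂P = −2·0.04·P = -0.72, so E_p = -0.72·(9/98.87) ≈ -0.07.
|E_p| < 1: demand is inelastic.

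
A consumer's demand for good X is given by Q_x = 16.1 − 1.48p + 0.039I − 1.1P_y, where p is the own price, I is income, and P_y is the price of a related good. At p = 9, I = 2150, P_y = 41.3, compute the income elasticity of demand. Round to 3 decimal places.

First evaluate Q_x: 16.1 − 1.48(9) + 0.039(2150) − 1.1(41.3) = 16.1 − 13.32 + 83.85 − 45.43 = 41.2.
∂Q_x/∂I = +0.039, so E_I = 0.039·(2150/41.2) ≈ 2.035.
E_I > 1: normal good (luxury).

2.035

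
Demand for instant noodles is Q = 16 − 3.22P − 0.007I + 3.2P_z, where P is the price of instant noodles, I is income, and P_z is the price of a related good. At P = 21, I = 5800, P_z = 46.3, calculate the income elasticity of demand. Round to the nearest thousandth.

-0.726

At the given point, Q = 16 − 3.22(21) − 0.007(5800) + 3.2(46.3) = 16 − 67.62 − 40.6 + 148.16 = 55.94.
∂Q/∂I = −0.007, so E_I = -0.007·(5800/55.94) ≈ -0.726.
E_I < 0: inferior good.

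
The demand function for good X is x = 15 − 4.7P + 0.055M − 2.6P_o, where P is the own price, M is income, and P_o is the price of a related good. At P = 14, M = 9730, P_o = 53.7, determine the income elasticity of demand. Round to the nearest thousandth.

At the given point, x = 15 − 4.7(14) + 0.055(9730) − 2.6(53.7) = 15 − 65.8 + 535.15 − 139.62 = 344.73.
∂x/∂M = +0.055, so E_I = 0.055·(9730/344.73) ≈ 1.552.
E_I > 1: normal good (luxury).

1.552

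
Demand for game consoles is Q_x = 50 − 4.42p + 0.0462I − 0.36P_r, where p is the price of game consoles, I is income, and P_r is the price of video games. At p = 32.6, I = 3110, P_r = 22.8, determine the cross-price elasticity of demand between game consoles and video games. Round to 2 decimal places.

Substituting, Q_x = 50 − 4.42(32.6) + 0.0462(3110) − 0.36(22.8) = 50 − 144.092 + 143.682 − 8.208 = 41.382.
∂Q_x/∂P_r = −0.36, so E_xy = -0.36·(22.8/41.382) ≈ -0.20.
E_xy < 0: the goods are complements.

-0.20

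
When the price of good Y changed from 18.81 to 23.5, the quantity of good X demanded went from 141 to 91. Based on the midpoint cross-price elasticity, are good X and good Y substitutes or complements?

complements

%ΔQ_x = (91 − 141)/[(141+91)/2] = -50/116 ≈ -0.4310.
%ΔP_y = (23.5 − 18.81)/[(18.81+23.5)/2] ≈ 0.2217.
E_xy = -0.4310/0.2217 ≈ -1.944.
E_xy < 0, so the goods are complements.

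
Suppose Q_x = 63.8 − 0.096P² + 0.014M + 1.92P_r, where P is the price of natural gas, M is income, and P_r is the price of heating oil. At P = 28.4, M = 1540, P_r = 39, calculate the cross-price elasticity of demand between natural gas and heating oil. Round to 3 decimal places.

0.904

Q_x = 63.8 − 0.096(28.4)² + 0.014(1540) + 1.92(39) = 63.8 − 77.4298 + 21.56 + 74.88 = 82.8102.
∂Q_x/∂P_r = +1.92, so E_xy = 1.92·(39/82.8102) ≈ 0.904.
E_xy > 0: the goods are substitutes.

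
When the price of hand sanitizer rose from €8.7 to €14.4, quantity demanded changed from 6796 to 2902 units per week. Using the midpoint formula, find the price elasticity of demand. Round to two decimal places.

-1.63

%ΔQ = (2902 − 6796)/[(6796 + 2902)/2] = -3894/4849 ≈ -0.8031.
%ΔP = (14.4 − 8.7)/[(8.7 + 14.4)/2] = 5.7/11.55 ≈ 0.4935.
Arc elasticity E = %ΔQ/%ΔP ≈ -0.8031/0.4935 ≈ -1.63.
|E| > 1: demand is elastic over this range.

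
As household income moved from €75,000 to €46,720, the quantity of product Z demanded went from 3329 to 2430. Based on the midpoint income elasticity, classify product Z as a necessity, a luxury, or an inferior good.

%ΔQ = (2430 − 3329)/[(3329+2430)/2] = -899/2879.5 ≈ -0.3122.
%ΔY = (46,720 − 75,000)/[(75,000+46,720)/2] = -28280/60860 ≈ -0.4647.
E_I = %ΔQ/%ΔY ≈ 0.672.
E_I ∈ (0,1): normal good (necessity).

necessity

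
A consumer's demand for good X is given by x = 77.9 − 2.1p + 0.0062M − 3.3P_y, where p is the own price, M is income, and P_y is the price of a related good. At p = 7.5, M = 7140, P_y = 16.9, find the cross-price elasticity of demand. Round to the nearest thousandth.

First evaluate x: 77.9 − 2.1(7.5) + 0.0062(7140) − 3.3(16.9) = 77.9 − 15.75 + 44.268 − 55.77 = 50.648.
∂x/∂P_y = −3.3, so E_xy = -3.3·(16.9/50.648) ≈ -1.101.
E_xy < 0: the goods are complements.

-1.101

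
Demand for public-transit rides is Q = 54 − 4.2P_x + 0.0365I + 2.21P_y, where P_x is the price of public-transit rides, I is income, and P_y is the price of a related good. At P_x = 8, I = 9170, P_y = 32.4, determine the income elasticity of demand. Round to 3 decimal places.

Evaluating quantity at (P_x, I, P_y) gives Q = 54 − 4.2(8) + 0.0365(9170) + 2.21(32.4) = 54 − 33.6 + 334.705 + 71.604 = 426.709.
∂Q/∂I = +0.0365, so E_I = 0.0365·(9170/426.709) ≈ 0.784.
E_I ∈ (0,1): normal good (necessity).

0.784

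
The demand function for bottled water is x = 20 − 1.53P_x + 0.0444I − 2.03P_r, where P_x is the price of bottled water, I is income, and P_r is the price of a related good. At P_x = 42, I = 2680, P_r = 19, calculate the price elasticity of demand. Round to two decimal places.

x = 20 − 1.53(42) + 0.0444(2680) − 2.03(19) = 20 − 64.26 + 118.992 − 38.57 = 36.162.
∂x/∂P_x = −1.53, so E_p = (−1.53)·(42/36.162) ≈ -1.78.
|E_p| > 1: demand is elastic.

-1.78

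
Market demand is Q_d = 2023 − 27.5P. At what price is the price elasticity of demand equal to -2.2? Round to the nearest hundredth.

Set −bP/(a − bP) = −2.2 ⇒ bP = 2.2(a − bP) ⇒ bP(1+2.2) = 2.2·a.
P = 2.2·2023/(27.5·3.2) ≈ 50.58.

50.58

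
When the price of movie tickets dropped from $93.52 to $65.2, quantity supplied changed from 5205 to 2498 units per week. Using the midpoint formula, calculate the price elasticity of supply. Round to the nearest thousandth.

1.970

%Δq = (2498 − 5205)/[(5205 + 2498)/2] = -2707/3851.5 ≈ -0.7028.
%Δp = (65.2 − 93.52)/[(93.52 + 65.2)/2] = -28.32/79.36 ≈ -0.3569.
Arc elasticity E = %Δq/%Δp ≈ -0.7028/-0.3569 ≈ 1.970.
|E| > 1: supply is elastic over this range.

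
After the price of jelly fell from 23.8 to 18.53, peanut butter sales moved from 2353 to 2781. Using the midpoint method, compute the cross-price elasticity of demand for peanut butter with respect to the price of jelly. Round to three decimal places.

%ΔQ_x = (2781 − 2353)/[(2353+2781)/2] = 428/2567 ≈ 0.1667.
%ΔP_y = (18.53 − 23.8)/[(23.8+18.53)/2] ≈ -0.2490.
E_xy = 0.1667/-0.2490 ≈ -0.670.
E_xy < 0, so peanut butter and jelly are complements.

-0.670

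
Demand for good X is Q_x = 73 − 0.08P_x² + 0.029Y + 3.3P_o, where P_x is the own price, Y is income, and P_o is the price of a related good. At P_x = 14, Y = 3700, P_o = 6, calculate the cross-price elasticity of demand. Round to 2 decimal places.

0.11

Substituting, Q_x = 73 − 0.08(14)² + 0.029(3700) + 3.3(6) = 73 − 15.68 + 107.3 + 19.8 = 184.42.
∂Q_x/∂P_o = +3.3, so E_xy = 3.3·(6/184.42) ≈ 0.11.
E_xy > 0: the goods are substitutes.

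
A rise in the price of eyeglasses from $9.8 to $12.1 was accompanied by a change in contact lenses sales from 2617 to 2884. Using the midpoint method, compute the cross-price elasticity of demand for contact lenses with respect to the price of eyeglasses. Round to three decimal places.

%ΔQ_x = (2884 − 2617)/[(2617+2884)/2] = 267/2750.5 ≈ 0.0971.
%ΔP_y = (12.1 − 9.8)/[(9.8+12.1)/2] ≈ 0.2100.
E_xy = 0.0971/0.2100 ≈ 0.462.
E_xy > 0, so contact lenses and eyeglasses are substitutes.

0.462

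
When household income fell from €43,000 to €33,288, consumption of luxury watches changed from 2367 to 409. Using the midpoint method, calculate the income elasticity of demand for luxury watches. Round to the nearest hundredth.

5.54

%ΔQ = (409 − 2367)/[(2367+409)/2] = -1958/1388 ≈ -1.4107.
%ΔY = (33,288 − 43,000)/[(43,000+33,288)/2] = -9712/38144 ≈ -0.2546.
E_I = %ΔQ/%ΔY ≈ 5.54.
E_I > 1: normal good (luxury).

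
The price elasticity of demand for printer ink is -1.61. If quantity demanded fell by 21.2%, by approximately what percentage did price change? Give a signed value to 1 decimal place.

%ΔQ ≈ E × %ΔP ⇒ %ΔP = %ΔQ / E = (-21.2%)/(-1.61) ≈ 13.2%.

13.2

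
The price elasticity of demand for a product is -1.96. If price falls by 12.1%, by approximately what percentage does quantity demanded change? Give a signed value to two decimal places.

%ΔQ ≈ E × %ΔP = (-1.96) × (-12.1%) ≈ 23.72%.

23.72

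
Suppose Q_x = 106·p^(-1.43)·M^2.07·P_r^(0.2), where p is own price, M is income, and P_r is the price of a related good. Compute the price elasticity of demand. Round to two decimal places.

For a Cobb–Douglas (constant-elasticity) form Q_x = A·p^α·…, the elasticity with respect to p equals the exponent α at every point.
Here the exponent on p is -1.43, so the price elasticity of demand is -1.43.

-1.43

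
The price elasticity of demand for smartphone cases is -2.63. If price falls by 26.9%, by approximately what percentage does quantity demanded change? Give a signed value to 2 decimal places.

%ΔQ ≈ E × %ΔP = (-2.63) × (-26.9%) ≈ 70.75%.

70.75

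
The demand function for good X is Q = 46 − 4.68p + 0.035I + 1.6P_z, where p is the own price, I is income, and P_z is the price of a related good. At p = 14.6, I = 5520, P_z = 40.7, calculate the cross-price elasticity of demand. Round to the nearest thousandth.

0.276

Substituting, Q = 46 − 4.68(14.6) + 0.035(5520) + 1.6(40.7) = 46 − 68.328 + 193.2 + 65.12 = 235.992.
∂Q/∂P_z = +1.6, so E_xy = 1.6·(40.7/235.992) ≈ 0.276.
E_xy > 0: the goods are substitutes.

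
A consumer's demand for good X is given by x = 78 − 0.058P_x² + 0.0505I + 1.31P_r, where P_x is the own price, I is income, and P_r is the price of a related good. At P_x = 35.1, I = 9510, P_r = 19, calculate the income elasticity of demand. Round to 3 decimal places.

0.939

First evaluate x: 78 − 0.058(35.1)² + 0.0505(9510) + 1.31(19) = 78 − 71.4566 + 480.255 + 24.89 = 511.6884.
∂x/∂I = +0.0505, so E_I = 0.0505·(9510/511.6884) ≈ 0.939.
E_I ∈ (0,1): normal good (necessity).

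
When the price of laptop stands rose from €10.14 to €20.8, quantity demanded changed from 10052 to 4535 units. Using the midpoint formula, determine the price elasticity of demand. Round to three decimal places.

-1.098

%Δq = (4535 − 10052)/[(10052 + 4535)/2] = -5517/7293.5 ≈ -0.7564.
%Δp = (20.8 − 10.14)/[(10.14 + 20.8)/2] = 10.66/15.47 ≈ 0.6891.
Arc elasticity E = %Δq/%Δp ≈ -0.7564/0.6891 ≈ -1.098.
|E| > 1: demand is elastic over this range.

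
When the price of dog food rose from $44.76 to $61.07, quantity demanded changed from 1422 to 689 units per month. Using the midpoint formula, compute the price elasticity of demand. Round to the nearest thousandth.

-2.253

%Δq = (689 − 1422)/[(1422 + 689)/2] = -733/1055.5 ≈ -0.6945.
%ΔP = (61.07 − 44.76)/[(44.76 + 61.07)/2] = 16.31/52.915 ≈ 0.3082.
Arc elasticity E = %Δq/%ΔP ≈ -0.6945/0.3082 ≈ -2.253.
|E| > 1: demand is elastic over this range.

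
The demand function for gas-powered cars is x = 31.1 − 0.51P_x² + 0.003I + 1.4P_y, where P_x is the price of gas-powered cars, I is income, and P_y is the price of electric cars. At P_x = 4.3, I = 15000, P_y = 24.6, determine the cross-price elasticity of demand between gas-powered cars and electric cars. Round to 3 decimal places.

Substituting, x = 31.1 − 0.51(4.3)² + 0.003(15000) + 1.4(24.6) = 31.1 − 9.4299 + 45 + 34.44 = 101.1101.
∂x/∂P_y = +1.4, so E_xy = 1.4·(24.6/101.1101) ≈ 0.341.
E_xy > 0: the goods are substitutes.

0.341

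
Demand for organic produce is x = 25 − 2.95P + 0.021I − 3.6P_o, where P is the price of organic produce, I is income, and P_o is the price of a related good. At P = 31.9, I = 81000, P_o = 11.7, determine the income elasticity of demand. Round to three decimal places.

At the given point, x = 25 − 2.95(31.9) + 0.021(81000) − 3.6(11.7) = 25 − 94.105 + 1701 − 42.12 = 1589.775.
∂x/∂I = +0.021, so E_I = 0.021·(81000/1589.775) ≈ 1.070.
E_I > 1: normal good (luxury).

1.070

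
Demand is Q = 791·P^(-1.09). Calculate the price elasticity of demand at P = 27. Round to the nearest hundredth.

For a Cobb–Douglas (constant-elasticity) form Q = A·P^α·…, the elasticity with respect to P equals the exponent α at every point.
Here the exponent on P is -1.09, so the price elasticity of demand is -1.09.

-1.09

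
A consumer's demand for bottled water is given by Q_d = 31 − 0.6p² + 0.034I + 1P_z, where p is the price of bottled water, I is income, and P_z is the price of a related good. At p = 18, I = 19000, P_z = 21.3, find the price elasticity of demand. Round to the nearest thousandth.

-0.772

Substituting, Q_d = 31 − 0.6(18)² + 0.034(19000) + 1(21.3) = 31 − 194.4 + 646 + 21.3 = 503.9.
∂Q_d/∂p = −2·0.6·p = -21.6, so E_p = -21.6·(18/503.9) ≈ -0.772.
|E_p| < 1: demand is inelastic.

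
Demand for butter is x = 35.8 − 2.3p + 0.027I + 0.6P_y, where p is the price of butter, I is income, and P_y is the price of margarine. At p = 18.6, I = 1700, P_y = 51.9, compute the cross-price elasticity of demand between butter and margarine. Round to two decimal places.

Evaluating quantity at (p, I, P_y) gives x = 35.8 − 2.3(18.6) + 0.027(1700) + 0.6(51.9) = 35.8 − 42.78 + 45.9 + 31.14 = 70.06.
∂x/∂P_y = +0.6, so E_xy = 0.6·(51.9/70.06) ≈ 0.44.
E_xy > 0: the goods are substitutes.

0.44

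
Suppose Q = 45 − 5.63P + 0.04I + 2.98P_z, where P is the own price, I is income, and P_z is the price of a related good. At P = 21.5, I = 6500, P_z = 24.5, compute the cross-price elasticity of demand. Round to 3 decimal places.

0.284

Evaluating quantity at (P, I, P_z) gives Q = 45 − 5.63(21.5) + 0.04(6500) + 2.98(24.5) = 45 − 121.045 + 260 + 73.01 = 256.965.
∂Q/∂P_z = +2.98, so E_xy = 2.98·(24.5/256.965) ≈ 0.284.
E_xy > 0: the goods are substitutes.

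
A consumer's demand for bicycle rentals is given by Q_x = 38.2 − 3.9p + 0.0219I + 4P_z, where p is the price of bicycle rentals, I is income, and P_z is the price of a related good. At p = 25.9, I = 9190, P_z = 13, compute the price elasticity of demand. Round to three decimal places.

-0.530

Evaluating quantity at (p, I, P_z) gives Q_x = 38.2 − 3.9(25.9) + 0.0219(9190) + 4(13) = 38.2 − 101.01 + 201.261 + 52 = 190.451.
∂Q_x/∂p = −3.9, so E_p = (−3.9)·(25.9/190.451) ≈ -0.530.
|E_p| < 1: demand is inelastic.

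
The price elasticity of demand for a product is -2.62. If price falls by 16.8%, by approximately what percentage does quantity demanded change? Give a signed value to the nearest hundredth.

%ΔQ ≈ E × %ΔP = (-2.62) × (-16.8%) ≈ 44.02%.

44.02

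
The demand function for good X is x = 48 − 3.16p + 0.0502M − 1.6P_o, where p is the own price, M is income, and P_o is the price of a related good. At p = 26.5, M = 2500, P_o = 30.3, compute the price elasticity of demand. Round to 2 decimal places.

Evaluating quantity at (p, M, P_o) gives x = 48 − 3.16(26.5) + 0.0502(2500) − 1.6(30.3) = 48 − 83.74 + 125.5 − 48.48 = 41.28.
∂x/∂p = −3.16, so E_p = (−3.16)·(26.5/41.28) ≈ -2.03.
|E_p| > 1: demand is elastic.

-2.03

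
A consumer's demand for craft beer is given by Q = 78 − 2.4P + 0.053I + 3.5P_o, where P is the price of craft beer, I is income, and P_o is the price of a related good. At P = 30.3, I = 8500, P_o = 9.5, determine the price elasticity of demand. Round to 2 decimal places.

-0.15

Substituting, Q = 78 − 2.4(30.3) + 0.053(8500) + 3.5(9.5) = 78 − 72.72 + 450.5 + 33.25 = 489.03.
∂Q/∂P = −2.4, so E_p = (−2.4)·(30.3/489.03) ≈ -0.15.
|E_p| < 1: demand is inelastic.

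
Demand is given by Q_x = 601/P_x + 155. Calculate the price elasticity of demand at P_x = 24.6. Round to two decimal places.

-0.14

At P_x = 24.6, Q_x = 179.4309.
dQ_x/dP_x = −601/P_x² = −0.9931.
Point elasticity E = (dQ_x/dP_x)·(P_x/Q_x) = -0.9931 × 24.6/179.4309 ≈ -0.14.
|E| < 1, so demand is inelastic at this price.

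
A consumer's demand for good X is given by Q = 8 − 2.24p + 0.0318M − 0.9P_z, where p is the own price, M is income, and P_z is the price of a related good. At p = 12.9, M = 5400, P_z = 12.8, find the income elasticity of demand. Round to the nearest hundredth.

Q = 8 − 2.24(12.9) + 0.0318(5400) − 0.9(12.8) = 8 − 28.896 + 171.72 − 11.52 = 139.304.
∂Q/∂M = +0.0318, so E_I = 0.0318·(5400/139.304) ≈ 1.23.
E_I > 1: normal good (luxury).

1.23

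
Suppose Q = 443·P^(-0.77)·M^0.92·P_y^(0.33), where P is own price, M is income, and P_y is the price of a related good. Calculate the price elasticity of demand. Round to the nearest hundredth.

For a Cobb–Douglas (constant-elasticity) form Q = A·P^α·…, the elasticity with respect to P equals the exponent α at every point.
Here the exponent on P is -0.77, so the price elasticity of demand is -0.77.

-0.77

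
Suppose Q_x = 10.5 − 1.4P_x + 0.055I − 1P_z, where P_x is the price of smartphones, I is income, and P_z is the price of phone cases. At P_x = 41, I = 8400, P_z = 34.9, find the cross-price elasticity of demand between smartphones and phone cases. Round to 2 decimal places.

-0.09

Q_x = 10.5 − 1.4(41) + 0.055(8400) − 1(34.9) = 10.5 − 57.4 + 462 − 34.9 = 380.2.
∂Q_x/∂P_z = −1, so E_xy = -1·(34.9/380.2) ≈ -0.09.
E_xy < 0: the goods are complements.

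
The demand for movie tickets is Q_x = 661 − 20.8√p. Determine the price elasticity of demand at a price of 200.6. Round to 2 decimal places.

At p = 200.6, Q_x = 366.4027.
dQ_x/dp = −20.8/(2√p) = −20.8/(2·14.1633).
Point elasticity E = (dQ_x/dp)·(p/Q_x) = -0.7343 × 200.6/366.4027 ≈ -0.40.
|E| < 1, so demand is inelastic at this price.

-0.40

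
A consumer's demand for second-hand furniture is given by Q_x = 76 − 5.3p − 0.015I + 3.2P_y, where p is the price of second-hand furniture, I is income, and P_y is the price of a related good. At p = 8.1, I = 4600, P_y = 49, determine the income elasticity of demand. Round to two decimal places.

-0.57

At the given point, Q_x = 76 − 5.3(8.1) − 0.015(4600) + 3.2(49) = 76 − 42.93 − 69 + 156.8 = 120.87.
∂Q_x/∂I = −0.015, so E_I = -0.015·(4600/120.87) ≈ -0.57.
E_I < 0: inferior good.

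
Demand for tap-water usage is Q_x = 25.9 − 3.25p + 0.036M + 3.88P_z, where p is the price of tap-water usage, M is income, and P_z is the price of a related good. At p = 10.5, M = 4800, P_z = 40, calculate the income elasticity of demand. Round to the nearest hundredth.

0.54

Q_x = 25.9 − 3.25(10.5) + 0.036(4800) + 3.88(40) = 25.9 − 34.125 + 172.8 + 155.2 = 319.775.
∂Q_x/∂M = +0.036, so E_I = 0.036·(4800/319.775) ≈ 0.54.
E_I ∈ (0,1): normal good (necessity).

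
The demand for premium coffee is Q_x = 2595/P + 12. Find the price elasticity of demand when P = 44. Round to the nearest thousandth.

At P = 44, Q_x = 70.9773.
dQ_x/dP = −2595/P² = −1.3404.
Point elasticity E = (dQ_x/dP)·(P/Q_x) = -1.3404 × 44/70.9773 ≈ -0.831.
|E| < 1, so demand is inelastic at this price.

-0.831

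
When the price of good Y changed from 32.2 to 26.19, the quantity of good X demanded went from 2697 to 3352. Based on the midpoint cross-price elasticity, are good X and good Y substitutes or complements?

%ΔQ_x = (3352 − 2697)/[(2697+3352)/2] = 655/3024.5 ≈ 0.2166.
%ΔP_y = (26.19 − 32.2)/[(32.2+26.19)/2] ≈ -0.2059.
E_xy = 0.2166/-0.2059 ≈ -1.052.
E_xy < 0, so the goods are complements.

complements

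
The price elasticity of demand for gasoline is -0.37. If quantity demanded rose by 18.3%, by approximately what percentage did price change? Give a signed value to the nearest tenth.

-49.5

%ΔQ ≈ E × %ΔP ⇒ %ΔP = %ΔQ / E = (18.3%)/(-0.37) ≈ -49.5%.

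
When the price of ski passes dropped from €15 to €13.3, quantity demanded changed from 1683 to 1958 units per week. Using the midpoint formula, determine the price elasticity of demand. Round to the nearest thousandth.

-1.257

%ΔQ = (1958 − 1683)/[(1683 + 1958)/2] = 275/1820.5 ≈ 0.1511.
%Δp = (13.3 − 15)/[(15 + 13.3)/2] = -1.7/14.15 ≈ -0.1201.
Arc elasticity E = %ΔQ/%Δp ≈ 0.1511/-0.1201 ≈ -1.257.
|E| > 1: demand is elastic over this range.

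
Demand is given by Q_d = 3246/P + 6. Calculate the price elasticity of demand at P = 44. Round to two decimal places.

-0.92

At P = 44, Q_d = 79.7727.
dQ_d/dP = −3246/P² = −1.6767.
Point elasticity E = (dQ_d/dP)·(P/Q_d) = -1.6767 × 44/79.7727 ≈ -0.92.
|E| < 1, so demand is inelastic at this price.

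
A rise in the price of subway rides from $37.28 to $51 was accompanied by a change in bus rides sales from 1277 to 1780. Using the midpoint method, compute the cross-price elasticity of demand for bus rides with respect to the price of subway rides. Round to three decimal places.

1.059

%ΔQ_x = (1780 − 1277)/[(1277+1780)/2] = 503/1528.5 ≈ 0.3291.
%ΔP_y = (51 − 37.28)/[(37.28+51)/2] ≈ 0.3108.
E_xy = 0.3291/0.3108 ≈ 1.059.
E_xy > 0, so bus rides and subway rides are substitutes.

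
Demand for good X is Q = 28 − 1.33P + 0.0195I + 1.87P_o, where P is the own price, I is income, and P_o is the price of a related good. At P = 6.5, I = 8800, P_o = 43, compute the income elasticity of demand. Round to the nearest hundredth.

0.63

At the given point, Q = 28 − 1.33(6.5) + 0.0195(8800) + 1.87(43) = 28 − 8.645 + 171.6 + 80.41 = 271.365.
∂Q/∂I = +0.0195, so E_I = 0.0195·(8800/271.365) ≈ 0.63.
E_I ∈ (0,1): normal good (necessity).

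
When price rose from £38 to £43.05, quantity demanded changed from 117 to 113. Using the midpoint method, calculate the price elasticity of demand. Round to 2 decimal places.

-0.28

%Δq = (113 − 117)/[(117 + 113)/2] = -4/115 ≈ -0.0348.
%ΔP = (43.05 − 38)/[(38 + 43.05)/2] = 5.05/40.525 ≈ 0.1246.
Arc elasticity E = %Δq/%ΔP ≈ -0.0348/0.1246 ≈ -0.28.
|E| < 1: demand is inelastic over this range.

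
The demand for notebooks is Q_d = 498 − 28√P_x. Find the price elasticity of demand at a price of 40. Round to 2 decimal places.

At P_x = 40, Q_d = 320.9125.
dQ_d/dP_x = −28/(2√P_x) = −28/(2·6.3246).
Point elasticity E = (dQ_d/dP_x)·(P_x/Q_d) = -2.2136 × 40/320.9125 ≈ -0.28.
|E| < 1, so demand is inelastic at this price.

-0.28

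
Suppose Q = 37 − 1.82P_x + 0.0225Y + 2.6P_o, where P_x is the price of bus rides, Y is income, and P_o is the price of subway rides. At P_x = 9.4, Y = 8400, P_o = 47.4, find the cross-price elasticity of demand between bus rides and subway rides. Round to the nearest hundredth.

0.37

First evaluate Q: 37 − 1.82(9.4) + 0.0225(8400) + 2.6(47.4) = 37 − 17.108 + 189 + 123.24 = 332.132.
∂Q/∂P_o = +2.6, so E_xy = 2.6·(47.4/332.132) ≈ 0.37.
E_xy > 0: the goods are substitutes.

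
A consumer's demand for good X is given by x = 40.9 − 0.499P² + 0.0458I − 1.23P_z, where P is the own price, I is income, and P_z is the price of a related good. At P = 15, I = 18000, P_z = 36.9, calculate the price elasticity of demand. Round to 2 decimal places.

Evaluating quantity at (P, I, P_z) gives x = 40.9 − 0.499(15)² + 0.0458(18000) − 1.23(36.9) = 40.9 − 112.275 + 824.4 − 45.387 = 707.638.
∂x/∂P = −2·0.499·P = -14.97, so E_p = -14.97·(15/707.638) ≈ -0.32.
|E_p| < 1: demand is inelastic.

-0.32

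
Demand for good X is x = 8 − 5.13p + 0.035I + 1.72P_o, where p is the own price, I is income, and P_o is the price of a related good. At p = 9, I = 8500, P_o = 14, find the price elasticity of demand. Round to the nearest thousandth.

Evaluating quantity at (p, I, P_o) gives x = 8 − 5.13(9) + 0.035(8500) + 1.72(14) = 8 − 46.17 + 297.5 + 24.08 = 283.41.
∂x/∂p = −5.13, so E_p = (−5.13)·(9/283.41) ≈ -0.163.
|E_p| < 1: demand is inelastic.

-0.163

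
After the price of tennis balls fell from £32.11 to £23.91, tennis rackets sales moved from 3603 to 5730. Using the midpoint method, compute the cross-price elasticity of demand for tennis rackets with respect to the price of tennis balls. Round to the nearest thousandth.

%ΔQ_x = (5730 − 3603)/[(3603+5730)/2] = 2127/4666.5 ≈ 0.4558.
%ΔP_y = (23.91 − 32.11)/[(32.11+23.91)/2] ≈ -0.2928.
E_xy = 0.4558/-0.2928 ≈ -1.557.
E_xy < 0, so tennis rackets and tennis balls are complements.

-1.557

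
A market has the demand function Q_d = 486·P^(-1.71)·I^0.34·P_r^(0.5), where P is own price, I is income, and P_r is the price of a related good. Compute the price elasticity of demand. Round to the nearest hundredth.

For a Cobb–Douglas (constant-elasticity) form Q_d = A·P^α·…, the elasticity with respect to P equals the exponent α at every point.
Here the exponent on P is -1.71, so the price elasticity of demand is -1.71.

-1.71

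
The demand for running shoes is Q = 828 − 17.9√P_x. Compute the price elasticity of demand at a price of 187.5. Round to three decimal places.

At P_x = 187.5, Q = 582.8942.
dQ/dP_x = −17.9/(2√P_x) = −17.9/(2·13.6931).
Point elasticity E = (dQ/dP_x)·(P_x/Q) = -0.6536 × 187.5/582.8942 ≈ -0.210.
|E| < 1, so demand is inelastic at this price.

-0.210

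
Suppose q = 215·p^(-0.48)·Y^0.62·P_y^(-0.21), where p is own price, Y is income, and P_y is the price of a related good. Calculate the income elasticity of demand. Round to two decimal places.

0.62

For a Cobb–Douglas (constant-elasticity) form q = A·Y^α·…, the elasticity with respect to Y equals the exponent α at every point.
Here the exponent on Y is 0.62, so the income elasticity of demand is 0.62.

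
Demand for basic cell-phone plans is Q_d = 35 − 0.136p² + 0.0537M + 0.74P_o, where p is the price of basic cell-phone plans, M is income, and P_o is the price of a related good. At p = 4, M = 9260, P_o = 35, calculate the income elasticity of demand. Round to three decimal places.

Q_d = 35 − 0.136(4)² + 0.0537(9260) + 0.74(35) = 35 − 2.176 + 497.262 + 25.9 = 555.986.
∂Q_d/∂M = +0.0537, so E_I = 0.0537·(9260/555.986) ≈ 0.894.
E_I ∈ (0,1): normal good (necessity).

0.894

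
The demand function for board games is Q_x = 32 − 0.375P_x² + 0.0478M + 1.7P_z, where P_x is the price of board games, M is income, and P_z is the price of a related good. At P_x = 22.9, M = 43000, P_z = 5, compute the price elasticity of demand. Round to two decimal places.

Evaluating quantity at (P_x, M, P_z) gives Q_x = 32 − 0.375(22.9)² + 0.0478(43000) + 1.7(5) = 32 − 196.6538 + 2055.4 + 8.5 = 1899.2463.
∂Q_x/∂P_x = −2·0.375·P_x = -17.175, so E_p = -17.175·(22.9/1899.2463) ≈ -0.21.
|E_p| < 1: demand is inelastic.

-0.21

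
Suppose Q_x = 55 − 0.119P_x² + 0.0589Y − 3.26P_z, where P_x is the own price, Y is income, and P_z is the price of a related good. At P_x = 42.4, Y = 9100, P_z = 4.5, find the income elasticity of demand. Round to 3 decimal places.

Q_x = 55 − 0.119(42.4)² + 0.0589(9100) − 3.26(4.5) = 55 − 213.9334 + 535.99 − 14.67 = 362.3866.
∂Q_x/∂Y = +0.0589, so E_I = 0.0589·(9100/362.3866) ≈ 1.479.
E_I > 1: normal good (luxury).

1.479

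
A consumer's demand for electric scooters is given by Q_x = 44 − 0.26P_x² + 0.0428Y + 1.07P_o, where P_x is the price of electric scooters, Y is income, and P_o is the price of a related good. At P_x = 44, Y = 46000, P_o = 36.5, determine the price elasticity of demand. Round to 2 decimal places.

-0.65

Evaluating quantity at (P_x, Y, P_o) gives Q_x = 44 − 0.26(44)² + 0.0428(46000) + 1.07(36.5) = 44 − 503.36 + 1968.8 + 39.055 = 1548.495.
∂Q_x/∂P_x = −2·0.26·P_x = -22.88, so E_p = -22.88·(44/1548.495) ≈ -0.65.
|E_p| < 1: demand is inelastic.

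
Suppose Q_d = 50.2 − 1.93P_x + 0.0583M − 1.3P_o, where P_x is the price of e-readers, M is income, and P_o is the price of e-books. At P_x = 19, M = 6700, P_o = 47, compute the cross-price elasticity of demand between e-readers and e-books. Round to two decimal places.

-0.18

At the given point, Q_d = 50.2 − 1.93(19) + 0.0583(6700) − 1.3(47) = 50.2 − 36.67 + 390.61 − 61.1 = 343.04.
∂Q_d/∂P_o = −1.3, so E_xy = -1.3·(47/343.04) ≈ -0.18.
E_xy < 0: the goods are complements.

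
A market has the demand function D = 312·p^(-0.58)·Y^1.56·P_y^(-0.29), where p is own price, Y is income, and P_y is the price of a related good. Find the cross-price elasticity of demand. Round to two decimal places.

For a Cobb–Douglas (constant-elasticity) form D = A·P_y^α·…, the elasticity with respect to P_y equals the exponent α at every point.
Here the exponent on P_y is -0.29, so the cross-price elasticity of demand is -0.29.

-0.29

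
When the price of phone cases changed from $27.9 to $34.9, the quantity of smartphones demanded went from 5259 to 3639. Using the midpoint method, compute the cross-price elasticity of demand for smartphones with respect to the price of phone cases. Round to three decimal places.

%ΔQ_x = (3639 − 5259)/[(5259+3639)/2] = -1620/4449 ≈ -0.3641.
%ΔP_y = (34.9 − 27.9)/[(27.9+34.9)/2] ≈ 0.2229.
E_xy = -0.3641/0.2229 ≈ -1.633.
E_xy < 0, so smartphones and phone cases are complements.

-1.633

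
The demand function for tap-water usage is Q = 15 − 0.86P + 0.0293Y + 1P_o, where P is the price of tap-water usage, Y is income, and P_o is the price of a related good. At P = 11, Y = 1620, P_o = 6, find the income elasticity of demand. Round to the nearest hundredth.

0.80

Substituting, Q = 15 − 0.86(11) + 0.0293(1620) + 1(6) = 15 − 9.46 + 47.466 + 6 = 59.006.
∂Q/∂Y = +0.0293, so E_I = 0.0293·(1620/59.006) ≈ 0.80.
E_I ∈ (0,1): normal good (necessity).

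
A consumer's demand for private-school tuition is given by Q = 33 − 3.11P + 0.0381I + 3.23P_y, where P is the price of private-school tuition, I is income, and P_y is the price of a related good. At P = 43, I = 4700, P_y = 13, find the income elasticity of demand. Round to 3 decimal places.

1.488

Q = 33 − 3.11(43) + 0.0381(4700) + 3.23(13) = 33 − 133.73 + 179.07 + 41.99 = 120.33.
∂Q/∂I = +0.0381, so E_I = 0.0381·(4700/120.33) ≈ 1.488.
E_I > 1: normal good (luxury).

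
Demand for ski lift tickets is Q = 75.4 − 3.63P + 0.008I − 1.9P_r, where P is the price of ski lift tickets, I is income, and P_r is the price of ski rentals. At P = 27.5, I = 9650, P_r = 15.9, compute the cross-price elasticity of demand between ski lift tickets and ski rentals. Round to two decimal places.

First evaluate Q: 75.4 − 3.63(27.5) + 0.008(9650) − 1.9(15.9) = 75.4 − 99.825 + 77.2 − 30.21 = 22.565.
∂Q/∂P_r = −1.9, so E_xy = -1.9·(15.9/22.565) ≈ -1.34.
E_xy < 0: the goods are complements.

-1.34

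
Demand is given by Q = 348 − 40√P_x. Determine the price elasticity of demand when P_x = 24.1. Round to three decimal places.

At P_x = 24.1, Q = 151.633.
dQ/dP_x = −40/(2√P_x) = −40/(2·4.9092).
Point elasticity E = (dQ/dP_x)·(P_x/Q) = -4.074 × 24.1/151.633 ≈ -0.648.
|E| < 1, so demand is inelastic at this price.

-0.648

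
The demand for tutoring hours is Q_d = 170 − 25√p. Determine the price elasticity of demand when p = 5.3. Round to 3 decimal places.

-0.256

At p = 5.3, Q_d = 112.4457.
dQ_d/dp = −25/(2√p) = −25/(2·2.3022).
Point elasticity E = (dQ_d/dp)·(p/Q_d) = -5.4297 × 5.3/112.4457 ≈ -0.256.
|E| < 1, so demand is inelastic at this price.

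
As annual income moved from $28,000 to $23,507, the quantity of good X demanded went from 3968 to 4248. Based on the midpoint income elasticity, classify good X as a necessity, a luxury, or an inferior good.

inferior

%ΔQ = (4248 − 3968)/[(3968+4248)/2] = 280/4108 ≈ 0.0682.
%ΔY = (23,507 − 28,000)/[(28,000+23,507)/2] = -4493/25753.5 ≈ -0.1745.
E_I = %ΔQ/%ΔY ≈ -0.391.
E_I < 0: inferior good.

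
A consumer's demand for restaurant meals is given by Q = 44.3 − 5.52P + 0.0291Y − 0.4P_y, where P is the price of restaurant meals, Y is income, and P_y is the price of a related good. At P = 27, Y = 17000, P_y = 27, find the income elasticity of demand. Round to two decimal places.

1.30

Evaluating quantity at (P, Y, P_y) gives Q = 44.3 − 5.52(27) + 0.0291(17000) − 0.4(27) = 44.3 − 149.04 + 494.7 − 10.8 = 379.16.
∂Q/∂Y = +0.0291, so E_I = 0.0291·(17000/379.16) ≈ 1.30.
E_I > 1: normal good (luxury).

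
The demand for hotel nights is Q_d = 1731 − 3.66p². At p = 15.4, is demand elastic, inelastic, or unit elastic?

At p = 15.4, Q_d = 862.9944.
dQ_d/dp = −2·3.66·p = −112.728.
Point elasticity E = (dQ_d/dp)·(p/Q_d) = -112.728 × 15.4/862.9944 ≈ -2.012.
|E| ≈ 2.012 > 1, so demand is elastic.

elastic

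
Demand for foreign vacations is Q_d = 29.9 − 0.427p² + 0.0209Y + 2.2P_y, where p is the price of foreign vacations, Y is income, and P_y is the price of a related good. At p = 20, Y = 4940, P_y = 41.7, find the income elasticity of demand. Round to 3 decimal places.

Q_d = 29.9 − 0.427(20)² + 0.0209(4940) + 2.2(41.7) = 29.9 − 170.8 + 103.246 + 91.74 = 54.086.
∂Q_d/∂Y = +0.0209, so E_I = 0.0209·(4940/54.086) ≈ 1.909.
E_I > 1: normal good (luxury).

1.909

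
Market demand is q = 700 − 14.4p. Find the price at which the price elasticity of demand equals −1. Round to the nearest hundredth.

24.31

For linear demand q = a − bp, E = −bp/(a − bp). |E| = 1 ⇒ bp = a − bp ⇒ p = a/(2b).
p = 700/(2·14.4) ≈ 24.31.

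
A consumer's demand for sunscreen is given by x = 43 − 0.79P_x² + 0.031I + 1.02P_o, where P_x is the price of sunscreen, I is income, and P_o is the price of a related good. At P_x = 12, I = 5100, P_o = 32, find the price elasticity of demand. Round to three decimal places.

First evaluate x: 43 − 0.79(12)² + 0.031(5100) + 1.02(32) = 43 − 113.76 + 158.1 + 32.64 = 119.98.
∂x/∂P_x = −2·0.79·P_x = -18.96, so E_p = -18.96·(12/119.98) ≈ -1.896.
|E_p| > 1: demand is elastic.

-1.896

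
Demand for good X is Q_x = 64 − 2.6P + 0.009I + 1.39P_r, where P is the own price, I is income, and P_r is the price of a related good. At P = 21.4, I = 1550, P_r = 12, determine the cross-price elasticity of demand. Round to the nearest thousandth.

0.428

First evaluate Q_x: 64 − 2.6(21.4) + 0.009(1550) + 1.39(12) = 64 − 55.64 + 13.95 + 16.68 = 38.99.
∂Q_x/∂P_r = +1.39, so E_xy = 1.39·(12/38.99) ≈ 0.428.
E_xy > 0: the goods are substitutes.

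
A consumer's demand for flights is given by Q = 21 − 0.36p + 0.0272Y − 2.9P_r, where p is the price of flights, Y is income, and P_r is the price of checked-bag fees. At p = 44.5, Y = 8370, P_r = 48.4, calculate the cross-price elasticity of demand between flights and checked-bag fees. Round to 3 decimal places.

-1.521

First evaluate Q: 21 − 0.36(44.5) + 0.0272(8370) − 2.9(48.4) = 21 − 16.02 + 227.664 − 140.36 = 92.284.
∂Q/∂P_r = −2.9, so E_xy = -2.9·(48.4/92.284) ≈ -1.521.
E_xy < 0: the goods are complements.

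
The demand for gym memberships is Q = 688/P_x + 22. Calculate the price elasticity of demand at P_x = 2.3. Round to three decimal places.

At P_x = 2.3, Q = 321.1304.
dQ/dP_x = −688/P_x² = −130.0567.
Point elasticity E = (dQ/dP_x)·(P_x/Q) = -130.0567 × 2.3/321.1304 ≈ -0.931.
|E| < 1, so demand is inelastic at this price.

-0.931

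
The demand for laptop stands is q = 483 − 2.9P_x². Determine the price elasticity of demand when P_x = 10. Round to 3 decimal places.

At P_x = 10, q = 193.
dq/dP_x = −2·2.9·P_x = −58.
Point elasticity E = (dq/dP_x)·(P_x/q) = -58 × 10/193 ≈ -3.005.
|E| > 1, so demand is elastic at this price.

-3.005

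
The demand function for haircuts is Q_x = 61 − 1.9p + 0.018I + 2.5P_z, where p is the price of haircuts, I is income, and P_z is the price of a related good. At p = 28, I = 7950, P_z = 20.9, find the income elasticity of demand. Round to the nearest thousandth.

First evaluate Q_x: 61 − 1.9(28) + 0.018(7950) + 2.5(20.9) = 61 − 53.2 + 143.1 + 52.25 = 203.15.
∂Q_x/∂I = +0.018, so E_I = 0.018·(7950/203.15) ≈ 0.704.
E_I ∈ (0,1): normal good (necessity).

0.704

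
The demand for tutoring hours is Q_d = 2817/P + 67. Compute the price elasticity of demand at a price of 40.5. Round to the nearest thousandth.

-0.509

At P = 40.5, Q_d = 136.5556.
dQ_d/dP = −2817/P² = −1.7174.
Point elasticity E = (dQ_d/dP)·(P/Q_d) = -1.7174 × 40.5/136.5556 ≈ -0.509.
|E| < 1, so demand is inelastic at this price.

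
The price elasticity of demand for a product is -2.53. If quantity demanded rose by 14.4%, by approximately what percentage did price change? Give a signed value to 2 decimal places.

%ΔQ ≈ E × %ΔP ⇒ %ΔP = %ΔQ / E = (14.4%)/(-2.53) ≈ -5.69%.

-5.69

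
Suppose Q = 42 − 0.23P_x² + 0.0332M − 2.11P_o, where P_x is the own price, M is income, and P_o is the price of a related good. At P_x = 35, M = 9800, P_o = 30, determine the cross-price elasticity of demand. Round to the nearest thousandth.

-2.837

Q = 42 − 0.23(35)² + 0.0332(9800) − 2.11(30) = 42 − 281.75 + 325.36 − 63.3 = 22.31.
∂Q/∂P_o = −2.11, so E_xy = -2.11·(30/22.31) ≈ -2.837.
E_xy < 0: the goods are complements.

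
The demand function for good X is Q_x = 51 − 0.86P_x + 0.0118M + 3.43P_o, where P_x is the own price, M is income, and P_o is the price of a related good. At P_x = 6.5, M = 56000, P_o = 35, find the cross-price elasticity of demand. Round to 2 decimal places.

Q_x = 51 − 0.86(6.5) + 0.0118(56000) + 3.43(35) = 51 − 5.59 + 660.8 + 120.05 = 826.26.
∂Q_x/∂P_o = +3.43, so E_xy = 3.43·(35/826.26) ≈ 0.15.
E_xy > 0: the goods are substitutes.

0.15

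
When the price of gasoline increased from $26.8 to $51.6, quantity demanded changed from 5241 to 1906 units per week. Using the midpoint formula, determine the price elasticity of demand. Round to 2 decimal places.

%Δq = (1906 − 5241)/[(5241 + 1906)/2] = -3335/3573.5 ≈ -0.9333.
%ΔP = (51.6 − 26.8)/[(26.8 + 51.6)/2] = 24.8/39.2 ≈ 0.6327.
Arc elasticity E = %Δq/%ΔP ≈ -0.9333/0.6327 ≈ -1.48.
|E| > 1: demand is elastic over this range.

-1.48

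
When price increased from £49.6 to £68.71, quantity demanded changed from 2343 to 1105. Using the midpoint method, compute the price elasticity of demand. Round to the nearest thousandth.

%Δq = (1105 − 2343)/[(2343 + 1105)/2] = -1238/1724 ≈ -0.7181.
%Δp = (68.71 − 49.6)/[(49.6 + 68.71)/2] = 19.11/59.155 ≈ 0.3230.
Arc elasticity E = %Δq/%Δp ≈ -0.7181/0.3230 ≈ -2.223.
|E| > 1: demand is elastic over this range.

-2.223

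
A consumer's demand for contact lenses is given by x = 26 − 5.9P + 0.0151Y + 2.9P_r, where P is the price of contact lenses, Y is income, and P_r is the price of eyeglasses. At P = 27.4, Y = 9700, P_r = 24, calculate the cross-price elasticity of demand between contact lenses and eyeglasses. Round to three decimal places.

0.866

x = 26 − 5.9(27.4) + 0.0151(9700) + 2.9(24) = 26 − 161.66 + 146.47 + 69.6 = 80.41.
∂x/∂P_r = +2.9, so E_xy = 2.9·(24/80.41) ≈ 0.866.
E_xy > 0: the goods are substitutes.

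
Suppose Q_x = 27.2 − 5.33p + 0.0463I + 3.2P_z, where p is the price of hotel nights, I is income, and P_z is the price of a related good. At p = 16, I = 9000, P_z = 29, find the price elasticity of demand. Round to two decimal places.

Q_x = 27.2 − 5.33(16) + 0.0463(9000) + 3.2(29) = 27.2 − 85.28 + 416.7 + 92.8 = 451.42.
∂Q_x/∂p = −5.33, so E_p = (−5.33)·(16/451.42) ≈ -0.19.
|E_p| < 1: demand is inelastic.

-0.19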